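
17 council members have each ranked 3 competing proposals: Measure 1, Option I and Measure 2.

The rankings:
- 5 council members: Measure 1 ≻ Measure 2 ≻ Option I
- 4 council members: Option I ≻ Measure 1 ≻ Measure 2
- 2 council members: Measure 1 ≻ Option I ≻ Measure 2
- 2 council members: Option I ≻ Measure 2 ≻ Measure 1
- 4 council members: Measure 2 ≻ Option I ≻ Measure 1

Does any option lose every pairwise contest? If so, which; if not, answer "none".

Pairwise majorities:
Measure 1 vs Option I: Option I wins 10–7.
Measure 1 vs Measure 2: Measure 1, 11–6.
Option I vs Measure 2: Measure 2, 9–8.
No option is winless: Measure 1 beats Measure 2; Option I beats Measure 1; Measure 2 beats Option I. There is no Condorcet loser.

none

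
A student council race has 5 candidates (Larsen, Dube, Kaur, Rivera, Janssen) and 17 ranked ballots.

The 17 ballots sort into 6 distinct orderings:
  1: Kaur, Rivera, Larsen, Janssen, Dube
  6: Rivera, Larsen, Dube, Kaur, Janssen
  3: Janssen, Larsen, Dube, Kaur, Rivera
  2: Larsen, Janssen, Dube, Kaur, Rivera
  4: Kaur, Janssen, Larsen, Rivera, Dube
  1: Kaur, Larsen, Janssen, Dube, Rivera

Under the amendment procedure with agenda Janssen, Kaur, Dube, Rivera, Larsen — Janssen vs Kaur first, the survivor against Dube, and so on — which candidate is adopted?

Larsen

Round 1: Janssen vs Kaur — 5–12, Kaur advances.
Round 2: Kaur vs Dube — 6–11, Dube advances.
Round 3: Dube vs Rivera — 6–11, Rivera advances.
Round 4: Rivera vs Larsen — 7–10, Larsen advances.
Larsen survives the agenda.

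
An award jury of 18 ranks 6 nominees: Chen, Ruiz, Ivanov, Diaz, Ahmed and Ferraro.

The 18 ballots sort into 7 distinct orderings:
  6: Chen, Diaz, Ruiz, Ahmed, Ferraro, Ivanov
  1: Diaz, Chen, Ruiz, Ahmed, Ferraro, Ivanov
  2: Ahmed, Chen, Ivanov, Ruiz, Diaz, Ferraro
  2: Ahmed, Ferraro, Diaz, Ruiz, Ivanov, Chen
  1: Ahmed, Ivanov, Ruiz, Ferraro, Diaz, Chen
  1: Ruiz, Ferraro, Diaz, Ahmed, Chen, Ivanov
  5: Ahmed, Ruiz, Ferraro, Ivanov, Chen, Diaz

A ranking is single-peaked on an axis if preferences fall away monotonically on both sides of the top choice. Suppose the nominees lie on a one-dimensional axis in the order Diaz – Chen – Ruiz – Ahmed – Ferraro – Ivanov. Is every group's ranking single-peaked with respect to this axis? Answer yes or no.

no

Axis positions: Diaz=1, Chen=2, Ruiz=3, Ahmed=4, Ferraro=5, Ivanov=6.
Group 1 (peak Chen at position 2): ranking walks positions 2-1-3-4-5-6, expanding outward from the peak — single-peaked.
Group 2 (peak Diaz at position 1): ranking walks positions 1-2-3-4-5-6, expanding outward from the peak — single-peaked.
Group 3: ranking walks positions 4-2-6-3-1-5; Chen is ranked above Ruiz even though Ruiz lies between Chen and the peak Ahmed on the axis — preferences dip and rise again. Not single-peaked.
Group 4: ranking walks positions 4-5-1-3-6-2; Diaz is ranked above Ruiz even though Ruiz lies between Diaz and the peak Ahmed on the axis — preferences dip and rise again. Not single-peaked.
Group 5: ranking walks positions 4-6-3-5-1-2; Ivanov is ranked above Ferraro even though Ferraro lies between Ivanov and the peak Ahmed on the axis — preferences dip and rise again. Not single-peaked.
Group 6: ranking walks positions 3-5-1-4-2-6; Ferraro is ranked above Ahmed even though Ahmed lies between Ferraro and the peak Ruiz on the axis — preferences dip and rise again. Not single-peaked.
Group 7 (peak Ahmed at position 4): ranking walks positions 4-3-5-6-2-1, expanding outward from the peak — single-peaked.
Group 3 violates single-peakedness, so the profile is not single-peaked on this axis.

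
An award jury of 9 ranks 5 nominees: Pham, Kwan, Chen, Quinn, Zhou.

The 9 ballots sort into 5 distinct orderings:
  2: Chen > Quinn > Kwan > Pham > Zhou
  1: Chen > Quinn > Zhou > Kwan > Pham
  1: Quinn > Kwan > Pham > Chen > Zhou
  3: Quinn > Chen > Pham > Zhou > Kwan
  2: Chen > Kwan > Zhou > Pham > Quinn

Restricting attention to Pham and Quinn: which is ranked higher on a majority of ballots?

Ballots ranking Pham above Quinn: 2.
Ballots ranking Quinn above Pham: 9 − 2 = 7.
Quinn wins the head-to-head 7–2.

Quinn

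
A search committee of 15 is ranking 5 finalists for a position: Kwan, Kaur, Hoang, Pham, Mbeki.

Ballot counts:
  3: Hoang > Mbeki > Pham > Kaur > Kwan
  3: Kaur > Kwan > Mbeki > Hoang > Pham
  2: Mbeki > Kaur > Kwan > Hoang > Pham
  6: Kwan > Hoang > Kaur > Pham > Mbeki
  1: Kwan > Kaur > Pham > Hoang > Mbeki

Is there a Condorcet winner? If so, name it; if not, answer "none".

none

Head-to-head results (15 committee members):
Kwan–Kaur: Kaur 8–7.
Kwan vs Hoang: Kwan, 12–3.
Kwan vs Pham: Kwan, 12–3.
Kwan vs Mbeki: Kwan, 10–5.
Kaur vs Hoang: Hoang wins 9–6.
Kaur vs Pham: Kaur wins 12–3.
Kaur vs Mbeki: Kaur wins 10–5.
Hoang vs Pham: Hoang wins 14–1.
Hoang vs Mbeki: Hoang wins 10–5.
Pham vs Mbeki: Mbeki wins 8–7.
Every candidate loses at least once (Kwan loses to Kaur; Kaur loses to Hoang; Hoang loses to Kwan; Pham loses to Kwan; Mbeki loses to Kwan). The majority relation contains the cycle Kwan > Hoang > Kaur > Kwan, so there is no Condorcet winner.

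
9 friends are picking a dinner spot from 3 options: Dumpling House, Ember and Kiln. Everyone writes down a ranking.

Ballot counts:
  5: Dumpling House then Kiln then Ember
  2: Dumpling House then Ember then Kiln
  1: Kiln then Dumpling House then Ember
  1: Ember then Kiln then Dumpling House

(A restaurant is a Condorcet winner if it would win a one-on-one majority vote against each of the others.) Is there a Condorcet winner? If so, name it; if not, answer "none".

Dumpling House

Pairwise majorities:
Dumpling House vs Ember: Dumpling House is ranked higher on 5+2+1 = 8 ballots, Ember on 1. Dumpling House wins 8–1.
Dumpling House vs Kiln: Dumpling House preferred on 5+2 = 7 ballots; Dumpling House wins 7–2.
Ember vs Kiln: Ember preferred on 2+1 = 3 ballots; Kiln wins 6–3.
Dumpling House defeats every rival head-to-head and is the Condorcet winner.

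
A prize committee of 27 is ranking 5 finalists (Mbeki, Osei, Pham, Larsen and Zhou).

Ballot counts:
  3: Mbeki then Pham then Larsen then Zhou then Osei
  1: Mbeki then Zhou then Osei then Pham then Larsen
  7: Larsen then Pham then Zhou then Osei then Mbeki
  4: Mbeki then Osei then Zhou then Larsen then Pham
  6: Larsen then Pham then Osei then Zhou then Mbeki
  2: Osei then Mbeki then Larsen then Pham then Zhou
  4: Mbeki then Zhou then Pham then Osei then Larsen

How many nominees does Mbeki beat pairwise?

3

Mbeki against each rival (27 jurors):
Mbeki vs Osei: Mbeki is ranked higher on 3+1+4+4 = 12 ballots, Osei on 15. Osei wins 15–12.
Mbeki vs Pham: 3+1+4+2+4 = 14 for Mbeki, 13 for Pham — Mbeki by 14–13.
Mbeki vs Larsen: Mbeki, 14–13.
Mbeki vs Zhou: Mbeki is ranked higher on 3+1+4+2+4 = 14 ballots, Zhou on 13. Mbeki wins 14–13.
Mbeki beats Pham, Larsen, Zhou; loses to Osei — 3 pairwise wins.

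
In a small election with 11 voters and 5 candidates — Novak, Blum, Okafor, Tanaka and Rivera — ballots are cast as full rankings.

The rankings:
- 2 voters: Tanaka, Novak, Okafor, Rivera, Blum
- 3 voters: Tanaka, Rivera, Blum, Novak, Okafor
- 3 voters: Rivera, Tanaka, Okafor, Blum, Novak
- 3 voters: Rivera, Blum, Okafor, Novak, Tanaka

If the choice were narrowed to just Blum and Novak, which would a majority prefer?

Blum

Ballots ranking Blum above Novak: 3 + 3 + 3 = 9.
Ballots ranking Novak above Blum: 11 − 9 = 2.
Blum wins the head-to-head 9–2.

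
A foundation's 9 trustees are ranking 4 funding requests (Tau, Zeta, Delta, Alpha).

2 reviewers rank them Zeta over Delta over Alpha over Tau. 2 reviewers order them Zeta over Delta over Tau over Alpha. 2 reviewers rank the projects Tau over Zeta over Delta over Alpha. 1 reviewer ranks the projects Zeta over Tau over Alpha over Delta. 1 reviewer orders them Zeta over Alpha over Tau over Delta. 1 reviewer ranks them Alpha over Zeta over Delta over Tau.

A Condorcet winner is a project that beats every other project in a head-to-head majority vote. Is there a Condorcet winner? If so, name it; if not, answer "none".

Zeta

Head-to-head results (9 reviewers):
Tau vs Zeta: 2 to 7, Zeta.
Tau vs Delta: Tau preferred on 2+1+1 = 4 ballots; Delta wins 5–4.
Tau vs Alpha: Tau is ranked higher on 2+2+1 = 5 ballots, Alpha on 4. Tau wins 5–4.
Zeta vs Delta: Zeta is ranked higher on 2+2+2+1+1+1 = 9 ballots, Delta on 0. Zeta wins 9–0.
Zeta vs Alpha: Zeta preferred on 2+2+2+1+1 = 8 ballots; Zeta wins 8–1.
Delta vs Alpha: Delta preferred on 2+2+2 = 6 ballots; Delta wins 6–3.
Zeta wins every pairwise contest, so Zeta is the Condorcet winner.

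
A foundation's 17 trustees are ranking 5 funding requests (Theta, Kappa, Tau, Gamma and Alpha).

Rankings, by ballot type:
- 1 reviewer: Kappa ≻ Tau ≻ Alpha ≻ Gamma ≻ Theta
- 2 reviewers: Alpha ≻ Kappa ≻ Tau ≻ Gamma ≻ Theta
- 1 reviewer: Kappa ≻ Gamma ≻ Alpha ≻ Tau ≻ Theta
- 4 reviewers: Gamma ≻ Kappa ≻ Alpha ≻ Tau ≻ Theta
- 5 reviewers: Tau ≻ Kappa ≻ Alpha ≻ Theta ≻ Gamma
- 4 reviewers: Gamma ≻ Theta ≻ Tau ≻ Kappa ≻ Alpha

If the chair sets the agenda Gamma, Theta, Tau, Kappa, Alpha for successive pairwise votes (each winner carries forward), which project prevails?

Kappa

Round 1: Gamma vs Theta — 12–5, Gamma advances.
Round 2: Gamma vs Tau — 9–8, Gamma advances.
Round 3: Gamma vs Kappa — 8–9, Kappa advances.
Round 4: Kappa vs Alpha — 15–2, Kappa advances.
The agenda winner is Kappa.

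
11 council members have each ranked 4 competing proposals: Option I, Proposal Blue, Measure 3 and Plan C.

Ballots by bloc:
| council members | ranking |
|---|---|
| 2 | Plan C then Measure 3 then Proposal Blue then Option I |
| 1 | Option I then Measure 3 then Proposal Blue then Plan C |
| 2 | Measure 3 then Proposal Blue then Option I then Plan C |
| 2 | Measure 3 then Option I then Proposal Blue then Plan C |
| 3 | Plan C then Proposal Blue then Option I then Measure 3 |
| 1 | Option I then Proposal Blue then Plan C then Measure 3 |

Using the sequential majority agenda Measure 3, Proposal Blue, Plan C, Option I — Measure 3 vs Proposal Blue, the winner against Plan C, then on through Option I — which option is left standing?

Option I

Round 1: Measure 3 vs Proposal Blue — 7–4, Measure 3 advances.
Round 2: Measure 3 vs Plan C — 5–6, Plan C advances.
Round 3: Plan C vs Option I — 5–6, Option I advances.
The agenda winner is Option I.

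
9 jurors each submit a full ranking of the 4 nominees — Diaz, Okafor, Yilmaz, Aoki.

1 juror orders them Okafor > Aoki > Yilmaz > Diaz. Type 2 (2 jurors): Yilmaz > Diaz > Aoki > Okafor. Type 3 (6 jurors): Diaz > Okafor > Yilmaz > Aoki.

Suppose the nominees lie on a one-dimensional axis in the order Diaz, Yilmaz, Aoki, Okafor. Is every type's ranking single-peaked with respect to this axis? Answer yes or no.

no

Axis positions: Diaz=1, Yilmaz=2, Aoki=3, Okafor=4.
Type 1 (peak Okafor at position 4): ranking walks positions 4-3-2-1, expanding outward from the peak — single-peaked.
Type 2 (peak Yilmaz at position 2): ranking walks positions 2-1-3-4, expanding outward from the peak — single-peaked.
Type 3: ranking walks positions 1-4-2-3; Okafor is ranked above Yilmaz even though Yilmaz lies between Okafor and the peak Diaz on the axis — preferences dip and rise again. Not single-peaked.
Type 3 violates single-peakedness, so the profile is not single-peaked on this axis.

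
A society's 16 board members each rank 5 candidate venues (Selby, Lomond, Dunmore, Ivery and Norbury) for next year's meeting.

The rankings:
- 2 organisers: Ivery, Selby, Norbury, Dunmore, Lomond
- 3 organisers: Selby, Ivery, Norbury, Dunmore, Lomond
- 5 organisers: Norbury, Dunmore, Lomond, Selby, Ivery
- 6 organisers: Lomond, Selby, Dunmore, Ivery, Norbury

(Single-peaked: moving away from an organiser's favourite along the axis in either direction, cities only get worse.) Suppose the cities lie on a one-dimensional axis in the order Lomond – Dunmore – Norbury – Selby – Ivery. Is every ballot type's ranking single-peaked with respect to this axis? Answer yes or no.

no

Axis positions: Lomond=1, Dunmore=2, Norbury=3, Selby=4, Ivery=5.
Ballot type 1 (peak Ivery at position 5): ranking walks positions 5-4-3-2-1, expanding outward from the peak — single-peaked.
Ballot type 2 (peak Selby at position 4): ranking walks positions 4-5-3-2-1, expanding outward from the peak — single-peaked.
Ballot type 3 (peak Norbury at position 3): ranking walks positions 3-2-1-4-5, expanding outward from the peak — single-peaked.
Ballot type 4: ranking walks positions 1-4-2-5-3; Selby is ranked above Dunmore even though Dunmore lies between Selby and the peak Lomond on the axis — preferences dip and rise again. Not single-peaked.
Ballot type 4 violates single-peakedness, so the profile is not single-peaked on this axis.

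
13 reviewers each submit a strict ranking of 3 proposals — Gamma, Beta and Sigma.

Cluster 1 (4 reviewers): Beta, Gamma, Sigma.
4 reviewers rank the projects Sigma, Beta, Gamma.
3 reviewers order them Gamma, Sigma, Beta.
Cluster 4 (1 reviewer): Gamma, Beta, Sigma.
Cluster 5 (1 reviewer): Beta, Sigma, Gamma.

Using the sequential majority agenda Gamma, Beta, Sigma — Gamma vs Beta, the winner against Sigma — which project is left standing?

Sigma

Round 1: Gamma vs Beta — 4–9, Beta advances.
Round 2: Beta vs Sigma — 6–7, Sigma advances.
Sigma survives the agenda.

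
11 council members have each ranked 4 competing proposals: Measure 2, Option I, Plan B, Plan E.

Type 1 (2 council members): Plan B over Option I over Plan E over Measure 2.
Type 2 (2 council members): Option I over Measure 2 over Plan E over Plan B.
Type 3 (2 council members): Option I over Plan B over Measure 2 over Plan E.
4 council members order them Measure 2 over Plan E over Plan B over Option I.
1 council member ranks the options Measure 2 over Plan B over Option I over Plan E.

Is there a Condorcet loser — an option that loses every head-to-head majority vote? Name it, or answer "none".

none

Head-to-head results (11 council members):
Measure 2 vs Option I: Measure 2 preferred on 4+1 = 5 ballots; Option I wins 6–5.
Measure 2 vs Plan B: Measure 2 preferred on 2+4+1 = 7 ballots; Measure 2 wins 7–4.
Measure 2 vs Plan E: 2+2+4+1 = 9 for Measure 2, 2 for Plan E — Measure 2 by 9–2.
Option I vs Plan B: Plan B wins 7–4.
Option I vs Plan E: Option I, 7–4.
Plan B vs Plan E: Plan B preferred on 2+2+1 = 5 ballots; Plan E wins 6–5.
No option is winless: Measure 2 beats Plan B; Option I beats Measure 2; Plan B beats Option I; Plan E beats Plan B. There is no Condorcet loser.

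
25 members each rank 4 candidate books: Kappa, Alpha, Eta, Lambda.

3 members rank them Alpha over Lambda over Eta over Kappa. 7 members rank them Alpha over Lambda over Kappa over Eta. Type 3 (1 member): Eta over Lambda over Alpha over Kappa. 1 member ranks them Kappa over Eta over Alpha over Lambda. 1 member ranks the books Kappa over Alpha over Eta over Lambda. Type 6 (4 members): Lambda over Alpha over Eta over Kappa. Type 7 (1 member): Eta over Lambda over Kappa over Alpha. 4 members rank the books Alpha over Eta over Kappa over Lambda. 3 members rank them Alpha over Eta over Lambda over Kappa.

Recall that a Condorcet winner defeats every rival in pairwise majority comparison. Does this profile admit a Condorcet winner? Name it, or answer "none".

Check each pair by majority over 25 ballots:
Kappa vs Alpha: Alpha, 22–3.
Kappa–Eta: Eta 16–9.
Kappa vs Lambda: 6 to 19, Lambda.
Alpha vs Eta: Alpha is ranked higher on 3+7+1+4+4+3 = 22 ballots, Eta on 3. Alpha wins 22–3.
Alpha vs Lambda: Alpha preferred on 3+7+1+1+4+3 = 19 ballots; Alpha wins 19–6.
Eta vs Lambda: Eta is ranked higher on 1+1+1+1+4+3 = 11 ballots, Lambda on 14. Lambda wins 14–11.
Alpha defeats every rival head-to-head and is the Condorcet winner.

Alpha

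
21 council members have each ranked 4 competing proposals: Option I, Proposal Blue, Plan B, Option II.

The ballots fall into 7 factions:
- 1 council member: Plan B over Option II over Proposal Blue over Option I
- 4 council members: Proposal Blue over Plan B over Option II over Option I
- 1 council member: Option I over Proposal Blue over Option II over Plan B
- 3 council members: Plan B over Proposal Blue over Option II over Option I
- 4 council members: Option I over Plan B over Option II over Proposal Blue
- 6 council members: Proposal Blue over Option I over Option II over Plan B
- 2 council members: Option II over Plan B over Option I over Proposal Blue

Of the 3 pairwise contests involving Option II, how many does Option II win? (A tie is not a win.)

0

Option II against each rival (21 council members):
Option II vs Option I: 1+4+3+2 = 10 for Option II, 11 for Option I — Option I by 11–10.
Option II vs Proposal Blue: Option II preferred on 1+4+2 = 7 ballots; Proposal Blue wins 14–7.
Option II vs Plan B: 1+6+2 = 9 for Option II, 12 for Plan B — Plan B by 12–9.
Option II beats no one; loses to Option I, Proposal Blue, Plan B — 0 pairwise wins.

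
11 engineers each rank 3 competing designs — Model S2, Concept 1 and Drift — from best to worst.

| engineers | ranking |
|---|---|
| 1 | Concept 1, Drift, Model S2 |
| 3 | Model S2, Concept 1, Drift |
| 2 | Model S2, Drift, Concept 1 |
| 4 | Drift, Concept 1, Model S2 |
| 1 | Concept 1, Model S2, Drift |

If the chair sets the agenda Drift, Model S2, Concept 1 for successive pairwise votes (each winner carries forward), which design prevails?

Round 1: Drift vs Model S2 — 5–6, Model S2 advances.
Round 2: Model S2 vs Concept 1 — 5–6, Concept 1 advances.
Concept 1 survives the agenda.

Concept 1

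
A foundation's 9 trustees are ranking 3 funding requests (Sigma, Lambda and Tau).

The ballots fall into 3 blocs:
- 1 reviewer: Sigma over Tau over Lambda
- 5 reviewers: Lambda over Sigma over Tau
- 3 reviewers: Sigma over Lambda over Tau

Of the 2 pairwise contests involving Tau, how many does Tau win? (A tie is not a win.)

Tau against each rival (9 reviewers):
Tau vs Sigma: 0 to 9, Sigma.
Tau vs Lambda: 1 for Tau, 8 for Lambda — Lambda by 8–1.
Tau beats no one; loses to Sigma, Lambda — 0 pairwise wins.

0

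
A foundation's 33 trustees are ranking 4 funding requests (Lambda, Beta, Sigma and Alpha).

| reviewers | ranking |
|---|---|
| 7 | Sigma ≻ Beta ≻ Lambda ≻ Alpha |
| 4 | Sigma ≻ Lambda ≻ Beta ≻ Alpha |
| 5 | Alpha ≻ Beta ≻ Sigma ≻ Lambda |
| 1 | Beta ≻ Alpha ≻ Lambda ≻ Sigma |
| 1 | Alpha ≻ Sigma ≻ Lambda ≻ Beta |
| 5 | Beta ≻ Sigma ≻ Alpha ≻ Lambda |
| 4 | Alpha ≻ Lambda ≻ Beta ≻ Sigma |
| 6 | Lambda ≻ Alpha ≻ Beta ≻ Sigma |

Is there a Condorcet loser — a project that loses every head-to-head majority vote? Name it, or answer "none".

Head-to-head results (33 reviewers):
Lambda vs Beta: Beta wins 18–15.
Lambda vs Sigma: Sigma wins 22–11.
Lambda vs Alpha: Lambda is ranked higher on 7+4+6 = 17 ballots, Alpha on 16. Lambda wins 17–16.
Beta vs Sigma: 21 to 12, Beta.
Beta vs Alpha: Beta wins 17–16.
Sigma vs Alpha: 16 to 17, Alpha.
Every project wins at least one matchup (Lambda beats Alpha; Beta beats Lambda; Sigma beats Lambda; Alpha beats Sigma), so there is no Condorcet loser.

none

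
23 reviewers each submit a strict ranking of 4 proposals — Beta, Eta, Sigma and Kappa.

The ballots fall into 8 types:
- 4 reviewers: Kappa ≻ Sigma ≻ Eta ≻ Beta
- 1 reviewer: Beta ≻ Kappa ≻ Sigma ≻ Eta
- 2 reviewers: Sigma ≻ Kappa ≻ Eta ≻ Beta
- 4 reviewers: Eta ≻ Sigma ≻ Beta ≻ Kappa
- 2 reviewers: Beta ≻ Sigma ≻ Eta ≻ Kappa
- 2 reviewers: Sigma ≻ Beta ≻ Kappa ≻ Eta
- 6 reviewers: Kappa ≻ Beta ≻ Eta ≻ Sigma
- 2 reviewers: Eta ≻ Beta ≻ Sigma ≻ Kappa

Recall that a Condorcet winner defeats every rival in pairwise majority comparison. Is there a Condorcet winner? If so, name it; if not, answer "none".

none

Head-to-head results (23 reviewers):
Beta vs Eta: Beta is ranked higher on 1+2+2+6 = 11 ballots, Eta on 12. Eta wins 12–11.
Beta vs Sigma: Beta is ranked higher on 1+2+6+2 = 11 ballots, Sigma on 12. Sigma wins 12–11.
Beta vs Kappa: 11 to 12, Kappa.
Eta vs Sigma: 4+6+2 = 12 for Eta, 11 for Sigma — Eta by 12–11.
Eta vs Kappa: 4+2+2 = 8 for Eta, 15 for Kappa — Kappa by 15–8.
Sigma vs Kappa: 12 to 11, Sigma.
Each project drops at least one matchup (Beta loses to Eta; Eta loses to Kappa; Sigma loses to Eta; Kappa loses to Sigma); the cycle Eta beats Sigma beats Kappa beats Eta rules out a Condorcet winner.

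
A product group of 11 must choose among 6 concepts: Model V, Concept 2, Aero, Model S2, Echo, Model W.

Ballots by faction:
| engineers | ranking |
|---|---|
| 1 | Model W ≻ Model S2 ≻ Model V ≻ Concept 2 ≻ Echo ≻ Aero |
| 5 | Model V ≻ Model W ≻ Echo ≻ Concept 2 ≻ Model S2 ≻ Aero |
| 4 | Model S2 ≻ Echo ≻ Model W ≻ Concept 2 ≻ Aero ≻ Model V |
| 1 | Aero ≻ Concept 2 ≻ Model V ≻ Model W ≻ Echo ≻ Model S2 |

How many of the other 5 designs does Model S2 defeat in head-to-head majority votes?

Model S2 against each rival (11 engineers):
Model S2 vs Model V: Model S2 is ranked higher on 1+4 = 5 ballots, Model V on 6. Model V wins 6–5.
Model S2 vs Concept 2: 1+4 = 5 for Model S2, 6 for Concept 2 — Concept 2 by 6–5.
Model S2 vs Aero: 10 to 1, Model S2.
Model S2 vs Echo: Echo, 6–5.
Model S2 vs Model W: Model S2 is ranked higher on 4 ballots, Model W on 7. Model W wins 7–4.
Model S2 beats Aero; loses to Model V, Concept 2, Echo, Model W — 1 pairwise win.

1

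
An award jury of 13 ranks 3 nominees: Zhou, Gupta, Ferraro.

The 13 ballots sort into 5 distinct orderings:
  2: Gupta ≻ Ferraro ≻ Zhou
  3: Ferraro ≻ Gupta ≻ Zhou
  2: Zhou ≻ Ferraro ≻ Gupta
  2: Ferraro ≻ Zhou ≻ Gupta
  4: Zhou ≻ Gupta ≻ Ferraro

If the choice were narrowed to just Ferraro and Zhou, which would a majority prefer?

Ballots ranking Ferraro above Zhou: 2 + 3 + 2 = 7.
Ballots ranking Zhou above Ferraro: 13 − 7 = 6.
Ferraro wins the head-to-head 7–6.

Ferraro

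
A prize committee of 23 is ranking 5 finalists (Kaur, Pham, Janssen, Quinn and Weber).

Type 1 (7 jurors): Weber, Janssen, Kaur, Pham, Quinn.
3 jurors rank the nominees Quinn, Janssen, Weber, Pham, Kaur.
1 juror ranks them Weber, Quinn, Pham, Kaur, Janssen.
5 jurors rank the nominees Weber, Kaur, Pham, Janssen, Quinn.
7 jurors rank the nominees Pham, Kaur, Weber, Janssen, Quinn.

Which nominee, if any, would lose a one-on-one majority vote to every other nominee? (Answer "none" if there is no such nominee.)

Pairwise majorities:
Kaur–Pham: Kaur 12–11.
Kaur vs Janssen: Kaur wins 13–10.
Kaur vs Quinn: Kaur wins 19–4.
Kaur vs Weber: Weber wins 16–7.
Pham vs Janssen: 13 to 10, Pham.
Pham vs Quinn: 7+5+7 = 19 for Pham, 4 for Quinn — Pham by 19–4.
Pham vs Weber: 7 to 16, Weber.
Janssen vs Quinn: Janssen wins 19–4.
Janssen vs Weber: Janssen preferred on 3 ballots; Weber wins 20–3.
Quinn vs Weber: Weber, 20–3.
Quinn loses to every other nominee — it is the Condorcet loser.

Quinn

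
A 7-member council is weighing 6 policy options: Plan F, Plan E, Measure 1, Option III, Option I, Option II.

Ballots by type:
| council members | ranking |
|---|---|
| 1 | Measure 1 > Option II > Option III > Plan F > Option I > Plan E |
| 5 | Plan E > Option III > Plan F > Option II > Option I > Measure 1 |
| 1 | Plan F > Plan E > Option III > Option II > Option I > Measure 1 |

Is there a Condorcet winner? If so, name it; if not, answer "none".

Check each pair by majority over 7 ballots:
Plan F–Plan E: Plan E 5–2.
Plan F vs Measure 1: Plan F wins 6–1.
Plan F vs Option III: Option III, 6–1.
Plan F–Option I: Plan F 7–0.
Plan F vs Option II: Plan F, 6–1.
Plan E–Measure 1: Plan E 6–1.
Plan E vs Option III: Plan E, 6–1.
Plan E–Option I: Plan E 6–1.
Plan E vs Option II: Plan E wins 6–1.
Measure 1–Option III: Option III 6–1.
Measure 1–Option I: Option I 6–1.
Measure 1 vs Option II: Option II wins 6–1.
Option III vs Option I: Option III wins 7–0.
Option III–Option II: Option III 6–1.
Option I vs Option II: Option II, 7–0.
Plan E wins every pairwise contest, so Plan E is the Condorcet winner.

Plan E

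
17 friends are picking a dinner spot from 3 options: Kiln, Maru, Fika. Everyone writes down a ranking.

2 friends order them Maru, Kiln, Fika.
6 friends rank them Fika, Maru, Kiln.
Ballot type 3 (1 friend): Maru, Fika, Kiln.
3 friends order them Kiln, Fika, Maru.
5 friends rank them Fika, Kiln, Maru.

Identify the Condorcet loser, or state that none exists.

Pairwise majorities:
Kiln vs Maru: 3+5 = 8 for Kiln, 9 for Maru — Maru by 9–8.
Kiln–Fika: Fika 12–5.
Maru vs Fika: 2+1 = 3 for Maru, 14 for Fika — Fika by 14–3.
Kiln is beaten in every head-to-head and is the Condorcet loser.

Kiln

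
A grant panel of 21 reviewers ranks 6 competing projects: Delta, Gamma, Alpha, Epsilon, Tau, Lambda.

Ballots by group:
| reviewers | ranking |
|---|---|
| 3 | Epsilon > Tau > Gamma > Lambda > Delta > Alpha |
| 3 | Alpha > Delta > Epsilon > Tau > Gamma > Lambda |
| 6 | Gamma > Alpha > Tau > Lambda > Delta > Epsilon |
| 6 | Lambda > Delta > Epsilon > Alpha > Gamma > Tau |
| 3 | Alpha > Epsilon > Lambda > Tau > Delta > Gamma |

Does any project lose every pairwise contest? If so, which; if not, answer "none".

Pairwise majorities:
Delta vs Gamma: Delta is ranked higher on 3+6+3 = 12 ballots, Gamma on 9. Delta wins 12–9.
Delta vs Alpha: Alpha, 12–9.
Delta vs Epsilon: Delta preferred on 3+6+6 = 15 ballots; Delta wins 15–6.
Delta vs Tau: Delta is ranked higher on 3+6 = 9 ballots, Tau on 12. Tau wins 12–9.
Delta vs Lambda: Lambda, 18–3.
Gamma–Alpha: Alpha 12–9.
Gamma vs Epsilon: 6 to 15, Epsilon.
Gamma vs Tau: 12 to 9, Gamma.
Gamma vs Lambda: Gamma preferred on 3+3+6 = 12 ballots; Gamma wins 12–9.
Alpha vs Epsilon: 3+6+3 = 12 for Alpha, 9 for Epsilon — Alpha by 12–9.
Alpha vs Tau: 3+6+6+3 = 18 for Alpha, 3 for Tau — Alpha by 18–3.
Alpha vs Lambda: Alpha, 12–9.
Epsilon vs Tau: Epsilon is ranked higher on 3+3+6+3 = 15 ballots, Tau on 6. Epsilon wins 15–6.
Epsilon–Lambda: Lambda 12–9.
Tau vs Lambda: Tau wins 12–9.
Every project wins at least one matchup (Delta beats Gamma; Gamma beats Tau; Alpha beats Delta; Epsilon beats Gamma; Tau beats Delta; Lambda beats Delta), so there is no Condorcet loser.

none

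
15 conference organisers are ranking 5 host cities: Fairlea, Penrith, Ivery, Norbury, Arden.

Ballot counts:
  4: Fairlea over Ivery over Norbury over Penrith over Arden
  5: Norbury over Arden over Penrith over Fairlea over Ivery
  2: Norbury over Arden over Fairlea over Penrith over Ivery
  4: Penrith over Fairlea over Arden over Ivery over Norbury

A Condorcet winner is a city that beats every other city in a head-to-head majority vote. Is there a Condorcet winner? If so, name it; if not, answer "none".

Head-to-head results (15 organisers):
Fairlea vs Penrith: 4+2 = 6 for Fairlea, 9 for Penrith — Penrith by 9–6.
Fairlea vs Ivery: 4+5+2+4 = 15 for Fairlea, 0 for Ivery — Fairlea by 15–0.
Fairlea vs Norbury: Fairlea preferred on 4+4 = 8 ballots; Fairlea wins 8–7.
Fairlea vs Arden: Fairlea is ranked higher on 4+4 = 8 ballots, Arden on 7. Fairlea wins 8–7.
Penrith vs Ivery: 5+2+4 = 11 for Penrith, 4 for Ivery — Penrith by 11–4.
Penrith vs Norbury: Penrith is ranked higher on 4 ballots, Norbury on 11. Norbury wins 11–4.
Penrith vs Arden: 4+4 = 8 for Penrith, 7 for Arden — Penrith by 8–7.
Ivery vs Norbury: Ivery preferred on 4+4 = 8 ballots; Ivery wins 8–7.
Ivery vs Arden: 4 for Ivery, 11 for Arden — Arden by 11–4.
Norbury vs Arden: Norbury preferred on 4+5+2 = 11 ballots; Norbury wins 11–4.
No city is unbeaten: Fairlea loses to Penrith; Penrith loses to Norbury; Ivery loses to Fairlea; Norbury loses to Fairlea; Arden loses to Fairlea. In particular Fairlea beats Norbury beats Penrith beats Fairlea is a majority cycle — no Condorcet winner exists.

none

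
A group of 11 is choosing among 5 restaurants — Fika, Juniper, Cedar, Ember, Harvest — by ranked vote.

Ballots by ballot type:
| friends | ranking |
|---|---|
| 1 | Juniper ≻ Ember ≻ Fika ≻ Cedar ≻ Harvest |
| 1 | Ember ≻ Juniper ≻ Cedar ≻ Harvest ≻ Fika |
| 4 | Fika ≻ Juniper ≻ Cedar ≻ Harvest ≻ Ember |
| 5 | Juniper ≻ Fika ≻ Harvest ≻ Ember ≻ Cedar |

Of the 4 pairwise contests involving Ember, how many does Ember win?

1

Ember against each rival (11 friends):
Ember vs Fika: Fika, 9–2.
Ember vs Juniper: Juniper, 10–1.
Ember vs Cedar: Ember, 7–4.
Ember vs Harvest: Harvest, 9–2.
Ember beats Cedar; loses to Fika, Juniper, Harvest — 1 pairwise win.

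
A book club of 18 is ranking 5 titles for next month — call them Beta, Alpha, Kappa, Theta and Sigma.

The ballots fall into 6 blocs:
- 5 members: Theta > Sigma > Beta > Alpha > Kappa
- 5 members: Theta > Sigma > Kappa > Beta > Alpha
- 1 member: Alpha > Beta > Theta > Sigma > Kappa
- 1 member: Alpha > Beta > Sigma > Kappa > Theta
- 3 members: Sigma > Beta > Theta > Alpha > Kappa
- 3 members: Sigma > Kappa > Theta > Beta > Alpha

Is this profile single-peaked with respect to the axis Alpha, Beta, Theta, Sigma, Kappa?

no

Axis positions: Alpha=1, Beta=2, Theta=3, Sigma=4, Kappa=5.
Bloc 1 (peak Theta at position 3): ranking walks positions 3-4-2-1-5, expanding outward from the peak — single-peaked.
Bloc 2 (peak Theta at position 3): ranking walks positions 3-4-5-2-1, expanding outward from the peak — single-peaked.
Bloc 3 (peak Alpha at position 1): ranking walks positions 1-2-3-4-5, expanding outward from the peak — single-peaked.
Bloc 4: ranking walks positions 1-2-4-5-3; Sigma is ranked above Theta even though Theta lies between Sigma and the peak Alpha on the axis — preferences dip and rise again. Not single-peaked.
Bloc 5: ranking walks positions 4-2-3-1-5; Beta is ranked above Theta even though Theta lies between Beta and the peak Sigma on the axis — preferences dip and rise again. Not single-peaked.
Bloc 6 (peak Sigma at position 4): ranking walks positions 4-5-3-2-1, expanding outward from the peak — single-peaked.
Bloc 4 violates single-peakedness, so the profile is not single-peaked on this axis.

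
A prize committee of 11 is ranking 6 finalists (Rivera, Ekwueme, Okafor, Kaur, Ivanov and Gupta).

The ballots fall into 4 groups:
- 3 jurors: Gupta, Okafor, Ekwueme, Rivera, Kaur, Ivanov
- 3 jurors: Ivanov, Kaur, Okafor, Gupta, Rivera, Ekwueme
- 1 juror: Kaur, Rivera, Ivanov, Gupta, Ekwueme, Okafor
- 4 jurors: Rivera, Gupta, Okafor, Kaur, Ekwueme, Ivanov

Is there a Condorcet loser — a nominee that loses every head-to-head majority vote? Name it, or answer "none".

Pairwise majorities:
Rivera vs Ekwueme: Rivera wins 8–3.
Rivera vs Okafor: Rivera preferred on 1+4 = 5 ballots; Okafor wins 6–5.
Rivera vs Kaur: Rivera wins 7–4.
Rivera vs Ivanov: Rivera, 8–3.
Rivera vs Gupta: Rivera is ranked higher on 1+4 = 5 ballots, Gupta on 6. Gupta wins 6–5.
Ekwueme vs Okafor: Okafor, 10–1.
Ekwueme vs Kaur: Kaur, 8–3.
Ekwueme–Ivanov: Ekwueme 7–4.
Ekwueme vs Gupta: Ekwueme preferred on 0 ballots; Gupta wins 11–0.
Okafor–Kaur: Okafor 7–4.
Okafor–Ivanov: Okafor 7–4.
Okafor–Gupta: Gupta 8–3.
Kaur vs Ivanov: Kaur, 8–3.
Kaur vs Gupta: 3+1 = 4 for Kaur, 7 for Gupta — Gupta by 7–4.
Ivanov vs Gupta: Gupta wins 7–4.
Only Ivanov has no wins; Ivanov is the Condorcet loser.

Ivanov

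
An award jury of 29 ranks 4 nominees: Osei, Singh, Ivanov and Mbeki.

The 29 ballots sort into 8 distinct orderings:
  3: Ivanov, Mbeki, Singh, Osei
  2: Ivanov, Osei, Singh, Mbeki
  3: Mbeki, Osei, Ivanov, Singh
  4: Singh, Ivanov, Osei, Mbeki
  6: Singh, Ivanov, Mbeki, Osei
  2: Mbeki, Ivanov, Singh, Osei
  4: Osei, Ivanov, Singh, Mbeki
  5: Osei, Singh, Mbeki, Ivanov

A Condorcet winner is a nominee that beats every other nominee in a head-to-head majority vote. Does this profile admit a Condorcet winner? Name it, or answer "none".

Head-to-head results (29 jurors):
Osei vs Singh: Singh, 15–14.
Osei vs Ivanov: Ivanov wins 17–12.
Osei vs Mbeki: Osei, 15–14.
Singh vs Ivanov: Singh, 15–14.
Singh vs Mbeki: Singh wins 21–8.
Ivanov vs Mbeki: Ivanov, 19–10.
Singh beats each of Osei, Ivanov, Mbeki — Singh is the Condorcet winner.

Singh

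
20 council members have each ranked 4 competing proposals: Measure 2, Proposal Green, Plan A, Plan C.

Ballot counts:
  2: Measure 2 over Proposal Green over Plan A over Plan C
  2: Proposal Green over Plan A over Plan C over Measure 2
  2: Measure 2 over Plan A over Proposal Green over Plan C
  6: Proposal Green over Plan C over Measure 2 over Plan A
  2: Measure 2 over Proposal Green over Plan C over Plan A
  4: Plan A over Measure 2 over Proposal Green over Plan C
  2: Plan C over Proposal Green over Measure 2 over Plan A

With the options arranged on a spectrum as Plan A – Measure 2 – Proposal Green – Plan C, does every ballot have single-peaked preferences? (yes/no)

no

Axis positions: Plan A=1, Measure 2=2, Proposal Green=3, Plan C=4.
Faction 1 (peak Measure 2 at position 2): ranking walks positions 2-3-1-4, expanding outward from the peak — single-peaked.
Faction 2: ranking walks positions 3-1-4-2; Plan A is ranked above Measure 2 even though Measure 2 lies between Plan A and the peak Proposal Green on the axis — preferences dip and rise again. Not single-peaked.
Faction 3 (peak Measure 2 at position 2): ranking walks positions 2-1-3-4, expanding outward from the peak — single-peaked.
Faction 4 (peak Proposal Green at position 3): ranking walks positions 3-4-2-1, expanding outward from the peak — single-peaked.
Faction 5 (peak Measure 2 at position 2): ranking walks positions 2-3-4-1, expanding outward from the peak — single-peaked.
Faction 6 (peak Plan A at position 1): ranking walks positions 1-2-3-4, expanding outward from the peak — single-peaked.
Faction 7 (peak Plan C at position 4): ranking walks positions 4-3-2-1, expanding outward from the peak — single-peaked.
Faction 2 violates single-peakedness, so the profile is not single-peaked on this axis.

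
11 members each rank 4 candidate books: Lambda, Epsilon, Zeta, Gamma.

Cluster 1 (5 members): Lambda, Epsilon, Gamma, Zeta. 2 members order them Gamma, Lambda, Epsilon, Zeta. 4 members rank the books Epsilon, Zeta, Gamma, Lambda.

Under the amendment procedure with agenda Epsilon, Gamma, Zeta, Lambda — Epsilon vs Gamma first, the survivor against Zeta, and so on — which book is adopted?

Lambda

Round 1: Epsilon vs Gamma — 9–2, Epsilon advances.
Round 2: Epsilon vs Zeta — 11–0, Epsilon advances.
Round 3: Epsilon vs Lambda — 4–7, Lambda advances.
The agenda winner is Lambda.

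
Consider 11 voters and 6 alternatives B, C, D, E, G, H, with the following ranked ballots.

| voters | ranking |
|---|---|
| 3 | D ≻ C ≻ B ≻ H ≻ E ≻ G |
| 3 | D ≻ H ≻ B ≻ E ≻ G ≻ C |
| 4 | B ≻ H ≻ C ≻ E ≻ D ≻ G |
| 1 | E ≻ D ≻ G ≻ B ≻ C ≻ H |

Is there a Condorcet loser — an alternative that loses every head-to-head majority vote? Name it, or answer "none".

G

Pairwise majorities:
B vs C: B is ranked higher on 3+4+1 = 8 ballots, C on 3. B wins 8–3.
B vs D: D, 7–4.
B vs E: B wins 10–1.
B vs G: B wins 10–1.
B vs H: B is ranked higher on 3+4+1 = 8 ballots, H on 3. B wins 8–3.
C vs D: 4 for C, 7 for D — D by 7–4.
C–E: C 7–4.
C vs G: 7 to 4, C.
C–H: H 7–4.
D vs E: D, 6–5.
D vs G: 3+3+4+1 = 11 for D, 0 for G — D by 11–0.
D vs H: D, 7–4.
E vs G: E preferred on 3+3+4+1 = 11 ballots; E wins 11–0.
E vs H: 1 to 10, H.
G vs H: H wins 10–1.
G is beaten in every head-to-head and is the Condorcet loser.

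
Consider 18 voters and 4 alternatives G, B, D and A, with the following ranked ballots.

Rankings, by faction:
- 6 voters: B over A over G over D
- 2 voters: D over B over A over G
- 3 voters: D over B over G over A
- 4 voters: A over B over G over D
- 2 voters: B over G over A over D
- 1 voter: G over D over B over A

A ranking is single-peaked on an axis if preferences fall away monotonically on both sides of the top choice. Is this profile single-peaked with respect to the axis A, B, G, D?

no

Axis positions: A=1, B=2, G=3, D=4.
Faction 1 (peak B at position 2): ranking walks positions 2-1-3-4, expanding outward from the peak — single-peaked.
Faction 2: ranking walks positions 4-2-1-3; B is ranked above G even though G lies between B and the peak D on the axis — preferences dip and rise again. Not single-peaked.
Faction 3: ranking walks positions 4-2-3-1; B is ranked above G even though G lies between B and the peak D on the axis — preferences dip and rise again. Not single-peaked.
Faction 4 (peak A at position 1): ranking walks positions 1-2-3-4, expanding outward from the peak — single-peaked.
Faction 5 (peak B at position 2): ranking walks positions 2-3-1-4, expanding outward from the peak — single-peaked.
Faction 6 (peak G at position 3): ranking walks positions 3-4-2-1, expanding outward from the peak — single-peaked.
Faction 2 violates single-peakedness, so the profile is not single-peaked on this axis.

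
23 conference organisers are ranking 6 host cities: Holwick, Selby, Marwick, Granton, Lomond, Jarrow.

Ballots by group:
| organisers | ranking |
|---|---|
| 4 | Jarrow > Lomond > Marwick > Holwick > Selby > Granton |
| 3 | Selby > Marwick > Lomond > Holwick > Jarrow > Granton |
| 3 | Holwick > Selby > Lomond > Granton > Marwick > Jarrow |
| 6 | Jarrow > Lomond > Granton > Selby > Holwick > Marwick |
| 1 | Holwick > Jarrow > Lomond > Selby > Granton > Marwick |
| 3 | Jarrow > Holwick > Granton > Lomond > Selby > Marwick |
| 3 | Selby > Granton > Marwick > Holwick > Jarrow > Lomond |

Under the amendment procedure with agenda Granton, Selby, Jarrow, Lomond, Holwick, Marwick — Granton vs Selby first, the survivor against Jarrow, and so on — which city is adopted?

Jarrow

Round 1: Granton vs Selby — 9–14, Selby advances.
Round 2: Selby vs Jarrow — 9–14, Jarrow advances.
Round 3: Jarrow vs Lomond — 17–6, Jarrow advances.
Round 4: Jarrow vs Holwick — 13–10, Jarrow advances.
Round 5: Jarrow vs Marwick — 14–9, Jarrow advances.
The agenda winner is Jarrow.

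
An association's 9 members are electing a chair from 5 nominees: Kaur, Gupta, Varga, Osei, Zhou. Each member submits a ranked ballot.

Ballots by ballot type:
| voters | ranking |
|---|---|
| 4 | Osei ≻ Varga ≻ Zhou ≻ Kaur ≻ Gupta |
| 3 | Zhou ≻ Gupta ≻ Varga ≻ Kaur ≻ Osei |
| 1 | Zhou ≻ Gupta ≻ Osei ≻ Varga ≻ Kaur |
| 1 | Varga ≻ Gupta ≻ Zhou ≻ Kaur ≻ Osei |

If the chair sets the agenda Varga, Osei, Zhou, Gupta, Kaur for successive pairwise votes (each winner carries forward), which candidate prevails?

Round 1: Varga vs Osei — 4–5, Osei advances.
Round 2: Osei vs Zhou — 4–5, Zhou advances.
Round 3: Zhou vs Gupta — 8–1, Zhou advances.
Round 4: Zhou vs Kaur — 9–0, Zhou advances.
The agenda winner is Zhou.

Zhou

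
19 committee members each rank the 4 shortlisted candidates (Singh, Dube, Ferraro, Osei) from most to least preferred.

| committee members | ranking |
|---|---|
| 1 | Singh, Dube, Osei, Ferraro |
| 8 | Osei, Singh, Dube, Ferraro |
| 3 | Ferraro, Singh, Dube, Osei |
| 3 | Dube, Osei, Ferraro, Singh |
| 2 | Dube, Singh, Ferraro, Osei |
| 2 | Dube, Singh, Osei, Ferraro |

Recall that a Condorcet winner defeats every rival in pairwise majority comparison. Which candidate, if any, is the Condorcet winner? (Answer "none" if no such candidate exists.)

Check each pair by majority over 19 ballots:
Singh vs Dube: Singh is ranked higher on 1+8+3 = 12 ballots, Dube on 7. Singh wins 12–7.
Singh vs Ferraro: Singh, 13–6.
Singh vs Osei: 1+3+2+2 = 8 for Singh, 11 for Osei — Osei by 11–8.
Dube vs Ferraro: Dube preferred on 1+8+3+2+2 = 16 ballots; Dube wins 16–3.
Dube vs Osei: Dube is ranked higher on 1+3+3+2+2 = 11 ballots, Osei on 8. Dube wins 11–8.
Ferraro vs Osei: 5 to 14, Osei.
Each candidate drops at least one matchup (Singh loses to Osei; Dube loses to Singh; Ferraro loses to Singh; Osei loses to Dube); the cycle Singh → Dube → Osei → Singh rules out a Condorcet winner.

none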